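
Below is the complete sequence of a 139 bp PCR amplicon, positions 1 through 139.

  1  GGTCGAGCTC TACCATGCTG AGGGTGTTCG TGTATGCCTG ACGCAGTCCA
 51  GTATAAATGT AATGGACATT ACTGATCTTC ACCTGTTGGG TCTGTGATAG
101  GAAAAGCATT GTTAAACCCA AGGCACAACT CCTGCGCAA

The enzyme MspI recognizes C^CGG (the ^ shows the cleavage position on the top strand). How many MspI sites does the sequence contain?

No occurrence of CCGG is present in the sequence.
MspI does not cut: 0 sites.

0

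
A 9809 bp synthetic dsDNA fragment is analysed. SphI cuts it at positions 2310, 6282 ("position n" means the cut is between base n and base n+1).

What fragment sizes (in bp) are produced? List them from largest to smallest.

3972, 3527, 2310 bp

Linear molecule, 2 cuts → 3 fragments:
  2310 − 0 = 2310 bp
  6282 − 2310 = 3972 bp
  9809 − 6282 = 3527 bp
Sorted largest to smallest: 3972, 3527, 2310 bp.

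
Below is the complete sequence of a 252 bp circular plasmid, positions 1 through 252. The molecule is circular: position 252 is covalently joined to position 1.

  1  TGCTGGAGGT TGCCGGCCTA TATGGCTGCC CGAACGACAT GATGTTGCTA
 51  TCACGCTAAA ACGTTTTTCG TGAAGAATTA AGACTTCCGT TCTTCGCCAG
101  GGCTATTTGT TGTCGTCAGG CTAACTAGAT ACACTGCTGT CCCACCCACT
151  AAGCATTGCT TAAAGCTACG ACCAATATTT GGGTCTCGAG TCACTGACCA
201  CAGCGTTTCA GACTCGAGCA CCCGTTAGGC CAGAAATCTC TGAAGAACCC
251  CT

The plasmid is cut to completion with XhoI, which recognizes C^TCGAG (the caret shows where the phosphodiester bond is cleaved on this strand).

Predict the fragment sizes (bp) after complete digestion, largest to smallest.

XhoI sites (CTCGAG) start at positions 185, 213.
XhoI cuts after the first base of each site, so after positions 185, 213.
Circular molecule, 2 cuts → 2 fragments:
  186–213 → 28 bp
  214–252 then 1–185 → 39 + 185 = 224 bp
Sorted largest to smallest: 224, 28 bp.

224, 28 bp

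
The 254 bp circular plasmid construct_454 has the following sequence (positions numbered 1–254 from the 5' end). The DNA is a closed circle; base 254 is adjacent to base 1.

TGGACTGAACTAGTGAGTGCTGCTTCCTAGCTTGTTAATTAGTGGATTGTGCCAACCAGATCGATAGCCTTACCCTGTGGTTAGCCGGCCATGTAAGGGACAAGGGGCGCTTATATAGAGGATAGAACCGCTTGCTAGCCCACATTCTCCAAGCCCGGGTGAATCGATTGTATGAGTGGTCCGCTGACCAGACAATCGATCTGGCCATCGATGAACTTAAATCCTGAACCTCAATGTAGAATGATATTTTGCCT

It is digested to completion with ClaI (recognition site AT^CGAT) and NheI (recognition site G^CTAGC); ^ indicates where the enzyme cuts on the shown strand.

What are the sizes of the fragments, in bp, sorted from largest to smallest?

ClaI sites (ATCGAT) start at positions 60, 163, 195, 207.
ClaI cuts after base 2 of each site, so after positions 61, 164, 196, 208.
The NheI site (GCTAGC) starts at position 134.
NheI cuts after the first base of each site, so after position 134.
Combined cut positions: 61, 134, 164, 196, 208.
Circular molecule, 5 cuts → 5 fragments:
  62–134 → 73 bp
  135–164 → 30 bp
  165–196 → 32 bp
  197–208 → 12 bp
  209–254 then 1–61 → 46 + 61 = 107 bp
Sorted largest to smallest: 107, 73, 32, 30, 12 bp.

107, 73, 32, 30, 12 bp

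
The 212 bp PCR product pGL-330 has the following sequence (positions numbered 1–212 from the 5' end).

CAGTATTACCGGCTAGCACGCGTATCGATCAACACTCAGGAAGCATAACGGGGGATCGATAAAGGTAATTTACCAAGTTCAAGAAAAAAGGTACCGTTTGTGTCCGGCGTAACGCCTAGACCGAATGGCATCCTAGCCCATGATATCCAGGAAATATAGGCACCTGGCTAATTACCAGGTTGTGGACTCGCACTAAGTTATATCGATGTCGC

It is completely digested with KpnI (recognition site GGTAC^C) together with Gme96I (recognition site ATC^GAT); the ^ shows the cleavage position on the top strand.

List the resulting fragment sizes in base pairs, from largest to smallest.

110, 37, 31, 26, 8 bp

The KpnI site (GGTACC) starts at position 90.
KpnI cuts after base 5 of each site (before the last base), so after position 94.
Gme96I sites (ATCGAT) start at positions 24, 55, 202.
Gme96I cuts after base 3 of each site, so after positions 26, 57, 204.
Combined cut positions: 26, 57, 94, 204.
Linear molecule, 4 cuts → 5 fragments:
  1–26 → 26 bp
  27–57 → 31 bp
  58–94 → 37 bp
  95–204 → 110 bp
  205–212 → 8 bp
Sorted largest to smallest: 110, 37, 31, 26, 8 bp.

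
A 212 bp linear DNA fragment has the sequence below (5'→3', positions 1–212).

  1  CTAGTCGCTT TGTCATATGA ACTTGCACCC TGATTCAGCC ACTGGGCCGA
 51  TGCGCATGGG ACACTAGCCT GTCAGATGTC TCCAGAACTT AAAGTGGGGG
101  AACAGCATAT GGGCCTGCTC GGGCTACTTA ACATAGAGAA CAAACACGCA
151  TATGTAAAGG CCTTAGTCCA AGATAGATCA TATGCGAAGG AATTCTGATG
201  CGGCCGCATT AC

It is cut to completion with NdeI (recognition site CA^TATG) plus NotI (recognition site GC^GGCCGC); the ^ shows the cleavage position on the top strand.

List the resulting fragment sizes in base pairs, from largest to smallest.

92, 43, 30, 21, 15, 11 bp

NdeI sites (CATATG) start at positions 14, 106, 149, 179.
NdeI cuts after base 2 of each site, so after positions 15, 107, 150, 180.
The NotI site (GCGGCCGC) starts at position 200.
NotI cuts after base 2 of each site, so after position 201.
Combined cut positions: 15, 107, 150, 180, 201.
Linear molecule, 5 cuts → 6 fragments:
  1–15 → 15 bp
  16–107 → 92 bp
  108–150 → 43 bp
  151–180 → 30 bp
  181–201 → 21 bp
  202–212 → 11 bp
Sorted largest to smallest: 92, 43, 30, 21, 15, 11 bp.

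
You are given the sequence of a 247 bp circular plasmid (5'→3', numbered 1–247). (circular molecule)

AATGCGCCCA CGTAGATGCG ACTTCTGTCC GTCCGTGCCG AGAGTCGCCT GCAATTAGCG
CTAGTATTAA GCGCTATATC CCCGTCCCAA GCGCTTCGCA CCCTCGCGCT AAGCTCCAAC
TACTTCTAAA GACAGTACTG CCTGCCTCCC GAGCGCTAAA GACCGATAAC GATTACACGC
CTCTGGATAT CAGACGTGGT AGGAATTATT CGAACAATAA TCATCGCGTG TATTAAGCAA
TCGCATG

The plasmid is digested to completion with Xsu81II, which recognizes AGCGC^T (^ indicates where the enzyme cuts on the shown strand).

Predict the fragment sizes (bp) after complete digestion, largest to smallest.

Xsu81II sites (AGCGCT) start at positions 57, 70, 90, 152.
Xsu81II cuts after base 5 of each site (before the last base), so after positions 61, 74, 94, 156.
Circular molecule, 4 cuts → 4 fragments:
  62–74 → 13 bp
  75–94 → 20 bp
  95–156 → 62 bp
  157–247 then 1–61 → 91 + 61 = 152 bp
Sorted largest to smallest: 152, 62, 20, 13 bp.

152, 62, 20, 13 bp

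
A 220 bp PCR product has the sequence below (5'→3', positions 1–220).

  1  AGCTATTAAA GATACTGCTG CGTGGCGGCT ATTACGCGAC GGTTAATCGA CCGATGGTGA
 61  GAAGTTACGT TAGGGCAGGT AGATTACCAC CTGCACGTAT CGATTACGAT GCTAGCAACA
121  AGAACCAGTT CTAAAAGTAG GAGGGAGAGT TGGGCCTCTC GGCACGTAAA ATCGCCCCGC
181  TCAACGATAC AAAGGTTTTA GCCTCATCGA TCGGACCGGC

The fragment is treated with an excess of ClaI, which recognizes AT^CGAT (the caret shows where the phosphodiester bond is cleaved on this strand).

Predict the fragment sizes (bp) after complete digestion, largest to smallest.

ClaI sites (ATCGAT) start at positions 99, 206.
ClaI cuts after base 2 of each site, so after positions 100, 207.
Linear molecule, 2 cuts → 3 fragments:
  1–100 → 100 bp
  101–207 → 107 bp
  208–220 → 13 bp
Sorted largest to smallest: 107, 100, 13 bp.

107, 100, 13 bp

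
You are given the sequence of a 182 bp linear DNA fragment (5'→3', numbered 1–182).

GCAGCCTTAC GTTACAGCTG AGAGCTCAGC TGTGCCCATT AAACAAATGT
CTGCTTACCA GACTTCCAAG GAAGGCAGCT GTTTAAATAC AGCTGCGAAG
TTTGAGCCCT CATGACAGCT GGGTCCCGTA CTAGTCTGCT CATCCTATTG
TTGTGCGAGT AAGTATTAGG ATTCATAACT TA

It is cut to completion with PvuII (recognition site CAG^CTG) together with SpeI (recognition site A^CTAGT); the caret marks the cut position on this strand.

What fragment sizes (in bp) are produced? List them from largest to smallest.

52, 49, 26, 17, 14, 12, 12 bp

PvuII sites (CAGCTG) start at positions 15, 27, 76, 90, 116.
PvuII cuts after base 3 of each site, so after positions 17, 29, 78, 92, 118.
The SpeI site (ACTAGT) starts at position 130.
SpeI cuts after the first base of each site, so after position 130.
Combined cut positions: 17, 29, 78, 92, 118, 130.
Linear molecule, 6 cuts → 7 fragments:
  1–17 → 17 bp
  18–29 → 12 bp
  30–78 → 49 bp
  79–92 → 14 bp
  93–118 → 26 bp
  119–130 → 12 bp
  131–182 → 52 bp
Sorted largest to smallest: 52, 49, 26, 17, 14, 12, 12 bp.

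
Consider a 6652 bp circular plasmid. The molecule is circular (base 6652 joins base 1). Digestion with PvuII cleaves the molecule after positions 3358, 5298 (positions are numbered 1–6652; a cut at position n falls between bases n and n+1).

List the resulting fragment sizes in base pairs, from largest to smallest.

4712, 1940 bp

Circular molecule, 2 cuts → 2 fragments:
  5298 − 3358 = 1940 bp
  wrap: 6652 − 5298 + 3358 = 4712 bp
Sorted largest to smallest: 4712, 1940 bp.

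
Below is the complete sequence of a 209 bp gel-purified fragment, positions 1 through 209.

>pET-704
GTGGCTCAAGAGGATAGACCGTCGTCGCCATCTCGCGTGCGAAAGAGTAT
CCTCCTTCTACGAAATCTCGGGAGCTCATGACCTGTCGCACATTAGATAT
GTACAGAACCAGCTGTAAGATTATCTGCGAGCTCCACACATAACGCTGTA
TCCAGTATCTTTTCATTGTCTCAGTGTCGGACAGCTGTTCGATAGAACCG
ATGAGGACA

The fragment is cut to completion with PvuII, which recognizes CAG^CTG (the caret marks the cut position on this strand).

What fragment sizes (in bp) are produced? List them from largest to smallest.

112, 72, 25 bp

PvuII sites (CAGCTG) start at positions 110, 182.
PvuII cuts after base 3 of each site, so after positions 112, 184.
Linear molecule, 2 cuts → 3 fragments:
  1–112 → 112 bp
  113–184 → 72 bp
  185–209 → 25 bp
Sorted largest to smallest: 112, 72, 25 bp.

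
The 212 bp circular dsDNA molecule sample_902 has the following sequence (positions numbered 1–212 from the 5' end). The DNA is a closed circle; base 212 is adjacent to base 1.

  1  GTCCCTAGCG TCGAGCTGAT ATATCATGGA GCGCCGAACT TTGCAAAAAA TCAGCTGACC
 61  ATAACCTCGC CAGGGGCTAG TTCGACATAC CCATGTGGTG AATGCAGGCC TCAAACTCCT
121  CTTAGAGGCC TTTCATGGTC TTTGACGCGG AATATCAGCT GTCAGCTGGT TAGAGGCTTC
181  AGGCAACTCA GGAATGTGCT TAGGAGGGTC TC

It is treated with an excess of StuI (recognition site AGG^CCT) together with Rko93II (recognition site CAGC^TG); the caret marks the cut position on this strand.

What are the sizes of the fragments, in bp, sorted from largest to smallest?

101, 53, 31, 20, 7 bp

StuI sites (AGGCCT) start at positions 106, 126.
StuI cuts after base 3 of each site, so after positions 108, 128.
Rko93II sites (CAGCTG) start at positions 52, 156, 163.
Rko93II cuts after base 4 of each site, so after positions 55, 159, 166.
Combined cut positions: 55, 108, 128, 159, 166.
Circular molecule, 5 cuts → 5 fragments:
  56–108 → 53 bp
  109–128 → 20 bp
  129–159 → 31 bp
  160–166 → 7 bp
  167–212 then 1–55 → 46 + 55 = 101 bp
Sorted largest to smallest: 101, 53, 31, 20, 7 bp.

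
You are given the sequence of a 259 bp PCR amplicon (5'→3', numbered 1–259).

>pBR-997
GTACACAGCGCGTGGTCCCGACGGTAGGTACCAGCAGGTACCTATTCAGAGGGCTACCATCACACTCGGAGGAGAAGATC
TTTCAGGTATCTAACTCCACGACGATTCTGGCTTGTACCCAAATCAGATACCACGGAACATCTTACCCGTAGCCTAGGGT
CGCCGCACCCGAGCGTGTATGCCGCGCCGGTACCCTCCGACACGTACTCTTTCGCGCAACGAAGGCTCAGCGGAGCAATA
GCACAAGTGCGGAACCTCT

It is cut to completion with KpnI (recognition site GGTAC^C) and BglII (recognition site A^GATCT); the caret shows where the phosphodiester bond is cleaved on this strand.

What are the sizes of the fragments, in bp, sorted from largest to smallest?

117, 66, 35, 31, 10 bp

KpnI sites (GGTACC) start at positions 27, 37, 189.
KpnI cuts after base 5 of each site (before the last base), so after positions 31, 41, 193.
The BglII site (AGATCT) starts at position 76.
BglII cuts after the first base of each site, so after position 76.
Combined cut positions: 31, 41, 76, 193.
Linear molecule, 4 cuts → 5 fragments:
  1–31 → 31 bp
  32–41 → 10 bp
  42–76 → 35 bp
  77–193 → 117 bp
  194–259 → 66 bp
Sorted largest to smallest: 117, 66, 35, 31, 10 bp.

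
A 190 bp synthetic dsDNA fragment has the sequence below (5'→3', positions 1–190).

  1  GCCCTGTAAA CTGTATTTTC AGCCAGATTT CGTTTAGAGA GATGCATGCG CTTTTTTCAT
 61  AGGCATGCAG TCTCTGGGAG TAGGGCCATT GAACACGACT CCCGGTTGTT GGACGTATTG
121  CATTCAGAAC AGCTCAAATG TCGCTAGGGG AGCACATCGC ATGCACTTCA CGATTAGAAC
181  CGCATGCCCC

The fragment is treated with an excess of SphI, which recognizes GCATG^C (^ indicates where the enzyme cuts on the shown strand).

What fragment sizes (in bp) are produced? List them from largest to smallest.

SphI sites (GCATGC) start at positions 44, 63, 159, 182.
SphI cuts after base 5 of each site (before the last base), so after positions 48, 67, 163, 186.
Linear molecule, 4 cuts → 5 fragments:
  1–48 → 48 bp
  49–67 → 19 bp
  68–163 → 96 bp
  164–186 → 23 bp
  187–190 → 4 bp
Sorted largest to smallest: 96, 48, 23, 19, 4 bp.

96, 48, 23, 19, 4 bp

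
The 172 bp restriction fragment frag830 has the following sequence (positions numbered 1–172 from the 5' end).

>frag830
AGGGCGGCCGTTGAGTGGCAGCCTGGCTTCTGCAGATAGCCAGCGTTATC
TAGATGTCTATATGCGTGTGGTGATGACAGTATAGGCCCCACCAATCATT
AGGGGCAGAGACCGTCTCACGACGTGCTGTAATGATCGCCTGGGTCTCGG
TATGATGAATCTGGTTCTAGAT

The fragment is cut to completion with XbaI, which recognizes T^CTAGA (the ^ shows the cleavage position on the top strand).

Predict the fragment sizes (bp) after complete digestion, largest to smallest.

XbaI sites (TCTAGA) start at positions 49, 166.
XbaI cuts after the first base of each site, so after positions 49, 166.
Linear molecule, 2 cuts → 3 fragments:
  1–49 → 49 bp
  50–166 → 117 bp
  167–172 → 6 bp
Sorted largest to smallest: 117, 49, 6 bp.

117, 49, 6 bp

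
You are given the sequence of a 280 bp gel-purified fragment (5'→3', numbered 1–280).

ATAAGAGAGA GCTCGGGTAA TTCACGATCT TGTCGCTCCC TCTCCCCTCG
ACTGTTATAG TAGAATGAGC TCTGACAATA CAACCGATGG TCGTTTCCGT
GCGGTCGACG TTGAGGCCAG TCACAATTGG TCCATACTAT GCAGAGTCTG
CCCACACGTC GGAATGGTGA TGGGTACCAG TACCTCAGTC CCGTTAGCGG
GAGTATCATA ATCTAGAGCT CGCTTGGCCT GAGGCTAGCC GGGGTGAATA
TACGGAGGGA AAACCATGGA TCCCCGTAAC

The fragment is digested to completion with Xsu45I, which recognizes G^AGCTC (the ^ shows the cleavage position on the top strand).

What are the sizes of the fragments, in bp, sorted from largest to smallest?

149, 64, 58, 9 bp

Xsu45I sites (GAGCTC) start at positions 9, 67, 216.
Xsu45I cuts after the first base of each site, so after positions 9, 67, 216.
Linear molecule, 3 cuts → 4 fragments:
  1–9 → 9 bp
  10–67 → 58 bp
  68–216 → 149 bp
  217–280 → 64 bp
Sorted largest to smallest: 149, 64, 58, 9 bp.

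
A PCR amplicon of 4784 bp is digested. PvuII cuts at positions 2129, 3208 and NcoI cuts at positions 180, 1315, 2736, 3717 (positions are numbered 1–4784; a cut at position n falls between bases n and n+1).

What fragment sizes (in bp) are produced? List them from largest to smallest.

Combined cut positions (sorted): 180, 1315, 2129, 2736, 3208, 3717.
Linear molecule, 6 cuts → 7 fragments:
  180 − 0 = 180 bp
  1315 − 180 = 1135 bp
  2129 − 1315 = 814 bp
  2736 − 2129 = 607 bp
  3208 − 2736 = 472 bp
  3717 − 3208 = 509 bp
  4784 − 3717 = 1067 bp
Sorted largest to smallest: 1135, 1067, 814, 607, 509, 472, 180 bp.

1135, 1067, 814, 607, 509, 472, 180 bp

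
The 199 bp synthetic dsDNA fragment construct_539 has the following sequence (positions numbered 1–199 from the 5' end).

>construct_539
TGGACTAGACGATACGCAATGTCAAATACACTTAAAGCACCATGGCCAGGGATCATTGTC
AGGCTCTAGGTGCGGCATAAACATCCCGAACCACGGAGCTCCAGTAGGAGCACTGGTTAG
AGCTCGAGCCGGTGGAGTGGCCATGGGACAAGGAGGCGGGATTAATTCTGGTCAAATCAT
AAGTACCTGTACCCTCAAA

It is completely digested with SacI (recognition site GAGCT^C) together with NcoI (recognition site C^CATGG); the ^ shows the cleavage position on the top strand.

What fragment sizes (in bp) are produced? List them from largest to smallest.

60, 58, 40, 24, 17 bp

SacI sites (GAGCTC) start at positions 96, 120.
SacI cuts after base 5 of each site (before the last base), so after positions 100, 124.
NcoI sites (CCATGG) start at positions 40, 141.
NcoI cuts after the first base of each site, so after positions 40, 141.
Combined cut positions: 40, 100, 124, 141.
Linear molecule, 4 cuts → 5 fragments:
  1–40 → 40 bp
  41–100 → 60 bp
  101–124 → 24 bp
  125–141 → 17 bp
  142–199 → 58 bp
Sorted largest to smallest: 60, 58, 40, 24, 17 bp.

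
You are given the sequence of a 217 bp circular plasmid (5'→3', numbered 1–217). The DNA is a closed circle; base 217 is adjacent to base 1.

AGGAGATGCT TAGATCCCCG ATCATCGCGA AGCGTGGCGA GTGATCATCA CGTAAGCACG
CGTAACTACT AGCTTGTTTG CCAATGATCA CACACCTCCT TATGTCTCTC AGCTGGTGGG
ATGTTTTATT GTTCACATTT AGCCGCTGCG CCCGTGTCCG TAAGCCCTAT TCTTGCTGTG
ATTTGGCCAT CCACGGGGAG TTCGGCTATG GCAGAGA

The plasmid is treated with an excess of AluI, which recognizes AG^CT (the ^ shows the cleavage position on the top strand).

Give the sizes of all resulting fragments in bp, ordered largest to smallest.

AluI sites (AGCT) start at positions 71, 111.
AluI cuts after base 2 of each site, so after positions 72, 112.
Circular molecule, 2 cuts → 2 fragments:
  73–112 → 40 bp
  113–217 then 1–72 → 105 + 72 = 177 bp
Sorted largest to smallest: 177, 40 bp.

177, 40 bp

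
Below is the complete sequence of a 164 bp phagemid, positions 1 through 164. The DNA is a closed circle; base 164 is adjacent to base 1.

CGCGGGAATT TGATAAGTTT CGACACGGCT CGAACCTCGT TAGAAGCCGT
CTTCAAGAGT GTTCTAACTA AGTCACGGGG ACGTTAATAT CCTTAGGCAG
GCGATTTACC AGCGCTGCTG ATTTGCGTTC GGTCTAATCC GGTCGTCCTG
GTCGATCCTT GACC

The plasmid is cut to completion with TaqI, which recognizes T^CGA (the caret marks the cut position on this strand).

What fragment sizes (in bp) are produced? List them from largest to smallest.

122, 32, 10 bp

TaqI sites (TCGA) start at positions 20, 30, 152.
TaqI cuts after the first base of each site, so after positions 20, 30, 152.
Circular molecule, 3 cuts → 3 fragments:
  21–30 → 10 bp
  31–152 → 122 bp
  153–164 then 1–20 → 12 + 20 = 32 bp
Sorted largest to smallest: 122, 32, 10 bp.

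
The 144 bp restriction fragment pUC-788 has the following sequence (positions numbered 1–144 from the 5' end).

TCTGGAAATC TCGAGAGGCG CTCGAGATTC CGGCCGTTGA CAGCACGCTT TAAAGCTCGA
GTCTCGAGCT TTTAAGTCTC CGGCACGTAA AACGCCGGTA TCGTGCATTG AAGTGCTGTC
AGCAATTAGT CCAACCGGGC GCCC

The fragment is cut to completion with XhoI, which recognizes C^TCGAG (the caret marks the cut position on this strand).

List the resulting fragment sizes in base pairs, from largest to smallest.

81, 35, 11, 10, 7 bp

XhoI sites (CTCGAG) start at positions 10, 21, 56, 63.
XhoI cuts after the first base of each site, so after positions 10, 21, 56, 63.
Linear molecule, 4 cuts → 5 fragments:
  1–10 → 10 bp
  11–21 → 11 bp
  22–56 → 35 bp
  57–63 → 7 bp
  64–144 → 81 bp
Sorted largest to smallest: 81, 35, 11, 10, 7 bp.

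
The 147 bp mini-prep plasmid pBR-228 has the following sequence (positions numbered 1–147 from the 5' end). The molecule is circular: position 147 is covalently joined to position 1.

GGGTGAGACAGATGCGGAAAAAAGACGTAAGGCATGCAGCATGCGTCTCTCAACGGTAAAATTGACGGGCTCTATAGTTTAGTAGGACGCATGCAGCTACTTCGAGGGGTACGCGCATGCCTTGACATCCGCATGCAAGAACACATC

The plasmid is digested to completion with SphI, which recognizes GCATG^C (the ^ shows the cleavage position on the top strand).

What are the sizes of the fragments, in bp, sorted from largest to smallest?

50, 48, 26, 16, 7 bp

SphI sites (GCATGC) start at positions 32, 39, 89, 115, 131.
SphI cuts after base 5 of each site (before the last base), so after positions 36, 43, 93, 119, 135.
Circular molecule, 5 cuts → 5 fragments:
  37–43 → 7 bp
  44–93 → 50 bp
  94–119 → 26 bp
  120–135 → 16 bp
  136–147 then 1–36 → 12 + 36 = 48 bp
Sorted largest to smallest: 50, 48, 26, 16, 7 bp.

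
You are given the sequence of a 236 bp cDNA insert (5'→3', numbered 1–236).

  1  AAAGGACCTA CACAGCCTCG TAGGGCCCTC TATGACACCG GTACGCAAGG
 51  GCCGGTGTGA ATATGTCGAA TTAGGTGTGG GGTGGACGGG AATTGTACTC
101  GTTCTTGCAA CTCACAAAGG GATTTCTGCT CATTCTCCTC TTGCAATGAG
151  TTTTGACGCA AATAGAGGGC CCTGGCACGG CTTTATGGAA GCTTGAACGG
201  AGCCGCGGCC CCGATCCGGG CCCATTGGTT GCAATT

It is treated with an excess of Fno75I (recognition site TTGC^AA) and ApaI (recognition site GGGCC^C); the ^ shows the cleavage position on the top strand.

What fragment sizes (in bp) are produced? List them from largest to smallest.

81, 51, 36, 27, 27, 10, 4 bp

Fno75I sites (TTGCAA) start at positions 105, 141, 229.
Fno75I cuts after base 4 of each site, so after positions 108, 144, 232.
ApaI sites (GGGCCC) start at positions 23, 167, 218.
ApaI cuts after base 5 of each site (before the last base), so after positions 27, 171, 222.
Combined cut positions: 27, 108, 144, 171, 222, 232.
Linear molecule, 6 cuts → 7 fragments:
  1–27 → 27 bp
  28–108 → 81 bp
  109–144 → 36 bp
  145–171 → 27 bp
  172–222 → 51 bp
  223–232 → 10 bp
  233–236 → 4 bp
Sorted largest to smallest: 81, 51, 36, 27, 27, 10, 4 bp.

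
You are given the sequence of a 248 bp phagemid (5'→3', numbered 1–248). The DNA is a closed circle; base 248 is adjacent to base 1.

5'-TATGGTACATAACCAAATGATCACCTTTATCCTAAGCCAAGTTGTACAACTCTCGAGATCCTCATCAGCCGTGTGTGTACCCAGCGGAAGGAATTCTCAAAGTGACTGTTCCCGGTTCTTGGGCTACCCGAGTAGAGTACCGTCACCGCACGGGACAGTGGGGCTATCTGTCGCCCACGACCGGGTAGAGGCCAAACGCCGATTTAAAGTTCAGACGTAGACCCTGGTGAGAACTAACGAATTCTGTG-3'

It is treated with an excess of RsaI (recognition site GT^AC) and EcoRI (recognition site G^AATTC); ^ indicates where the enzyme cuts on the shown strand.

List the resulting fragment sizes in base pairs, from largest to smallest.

101, 47, 39, 33, 15, 13 bp

RsaI sites (GTAC) start at positions 5, 44, 77, 137.
RsaI cuts after base 2 of each site, so after positions 6, 45, 78, 138.
EcoRI sites (GAATTC) start at positions 91, 239.
EcoRI cuts after the first base of each site, so after positions 91, 239.
Combined cut positions: 6, 45, 78, 91, 138, 239.
Circular molecule, 6 cuts → 6 fragments:
  7–45 → 39 bp
  46–78 → 33 bp
  79–91 → 13 bp
  92–138 → 47 bp
  139–239 → 101 bp
  240–248 then 1–6 → 9 + 6 = 15 bp
Sorted largest to smallest: 101, 47, 39, 33, 15, 13 bp.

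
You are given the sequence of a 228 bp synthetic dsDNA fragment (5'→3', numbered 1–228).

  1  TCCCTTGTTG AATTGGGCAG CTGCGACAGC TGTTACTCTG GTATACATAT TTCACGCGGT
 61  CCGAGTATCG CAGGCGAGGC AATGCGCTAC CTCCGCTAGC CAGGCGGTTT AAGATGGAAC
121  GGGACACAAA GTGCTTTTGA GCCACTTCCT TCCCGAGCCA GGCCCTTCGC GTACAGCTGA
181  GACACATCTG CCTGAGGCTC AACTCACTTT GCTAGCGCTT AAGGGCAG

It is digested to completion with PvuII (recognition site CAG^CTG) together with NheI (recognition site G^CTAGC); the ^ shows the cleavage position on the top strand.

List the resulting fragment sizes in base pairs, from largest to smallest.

PvuII sites (CAGCTG) start at positions 18, 27, 174.
PvuII cuts after base 3 of each site, so after positions 20, 29, 176.
NheI sites (GCTAGC) start at positions 95, 211.
NheI cuts after the first base of each site, so after positions 95, 211.
Combined cut positions: 20, 29, 95, 176, 211.
Linear molecule, 5 cuts → 6 fragments:
  1–20 → 20 bp
  21–29 → 9 bp
  30–95 → 66 bp
  96–176 → 81 bp
  177–211 → 35 bp
  212–228 → 17 bp
Sorted largest to smallest: 81, 66, 35, 20, 17, 9 bp.

81, 66, 35, 20, 17, 9 bp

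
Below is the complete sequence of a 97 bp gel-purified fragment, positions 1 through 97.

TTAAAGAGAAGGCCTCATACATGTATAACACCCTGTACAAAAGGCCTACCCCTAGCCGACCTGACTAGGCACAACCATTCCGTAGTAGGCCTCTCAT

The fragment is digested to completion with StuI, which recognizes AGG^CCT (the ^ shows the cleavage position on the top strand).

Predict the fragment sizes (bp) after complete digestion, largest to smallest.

45, 32, 12, 8 bp

StuI sites (AGGCCT) start at positions 10, 42, 87.
StuI cuts after base 3 of each site, so after positions 12, 44, 89.
Linear molecule, 3 cuts → 4 fragments:
  1–12 → 12 bp
  13–44 → 32 bp
  45–89 → 45 bp
  90–97 → 8 bp
Sorted largest to smallest: 45, 32, 12, 8 bp.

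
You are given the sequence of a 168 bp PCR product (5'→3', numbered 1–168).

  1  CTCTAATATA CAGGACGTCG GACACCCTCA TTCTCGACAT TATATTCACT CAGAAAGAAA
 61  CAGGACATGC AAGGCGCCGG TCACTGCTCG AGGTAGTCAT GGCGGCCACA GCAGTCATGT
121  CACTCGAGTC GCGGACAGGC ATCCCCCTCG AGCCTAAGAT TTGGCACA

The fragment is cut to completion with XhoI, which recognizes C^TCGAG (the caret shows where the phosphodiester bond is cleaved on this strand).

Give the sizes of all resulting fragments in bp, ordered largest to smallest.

87, 36, 24, 21 bp

XhoI sites (CTCGAG) start at positions 87, 123, 147.
XhoI cuts after the first base of each site, so after positions 87, 123, 147.
Linear molecule, 3 cuts → 4 fragments:
  1–87 → 87 bp
  88–123 → 36 bp
  124–147 → 24 bp
  148–168 → 21 bp
Sorted largest to smallest: 87, 36, 24, 21 bp.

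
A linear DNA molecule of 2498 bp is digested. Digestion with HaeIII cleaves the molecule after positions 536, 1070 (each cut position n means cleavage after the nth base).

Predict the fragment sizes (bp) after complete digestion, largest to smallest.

Linear molecule, 2 cuts → 3 fragments:
  536 − 0 = 536 bp
  1070 − 536 = 534 bp
  2498 − 1070 = 1428 bp
Sorted largest to smallest: 1428, 536, 534 bp.

1428, 536, 534 bp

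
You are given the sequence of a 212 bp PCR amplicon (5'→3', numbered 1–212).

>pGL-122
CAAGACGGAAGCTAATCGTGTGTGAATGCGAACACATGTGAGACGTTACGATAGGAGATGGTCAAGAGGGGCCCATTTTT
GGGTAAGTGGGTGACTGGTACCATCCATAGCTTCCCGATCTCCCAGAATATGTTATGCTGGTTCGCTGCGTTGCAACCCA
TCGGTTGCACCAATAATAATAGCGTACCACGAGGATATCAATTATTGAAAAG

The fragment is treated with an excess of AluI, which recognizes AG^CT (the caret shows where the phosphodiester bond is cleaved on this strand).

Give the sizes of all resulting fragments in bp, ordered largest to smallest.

102, 99, 11 bp

AluI sites (AGCT) start at positions 10, 109.
AluI cuts after base 2 of each site, so after positions 11, 110.
Linear molecule, 2 cuts → 3 fragments:
  1–11 → 11 bp
  12–110 → 99 bp
  111–212 → 102 bp
Sorted largest to smallest: 102, 99, 11 bp.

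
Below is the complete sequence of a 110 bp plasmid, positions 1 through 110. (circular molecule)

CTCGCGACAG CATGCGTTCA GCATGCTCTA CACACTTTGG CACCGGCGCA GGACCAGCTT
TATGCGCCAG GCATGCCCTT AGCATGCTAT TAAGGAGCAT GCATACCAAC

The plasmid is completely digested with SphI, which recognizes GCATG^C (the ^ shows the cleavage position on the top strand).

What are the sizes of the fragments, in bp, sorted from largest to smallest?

50, 23, 15, 11, 11 bp

SphI sites (GCATGC) start at positions 10, 21, 71, 82, 97.
SphI cuts after base 5 of each site (before the last base), so after positions 14, 25, 75, 86, 101.
Circular molecule, 5 cuts → 5 fragments:
  15–25 → 11 bp
  26–75 → 50 bp
  76–86 → 11 bp
  87–101 → 15 bp
  102–110 then 1–14 → 9 + 14 = 23 bp
Sorted largest to smallest: 50, 23, 15, 11, 11 bp.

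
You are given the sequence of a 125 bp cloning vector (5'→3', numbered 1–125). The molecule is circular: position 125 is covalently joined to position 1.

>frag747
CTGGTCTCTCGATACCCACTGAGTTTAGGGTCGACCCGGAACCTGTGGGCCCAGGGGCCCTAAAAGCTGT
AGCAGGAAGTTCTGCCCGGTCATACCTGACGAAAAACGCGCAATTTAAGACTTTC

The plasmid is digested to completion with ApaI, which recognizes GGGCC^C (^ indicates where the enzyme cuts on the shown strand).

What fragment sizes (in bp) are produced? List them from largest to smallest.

ApaI sites (GGGCCC) start at positions 47, 55.
ApaI cuts after base 5 of each site (before the last base), so after positions 51, 59.
Circular molecule, 2 cuts → 2 fragments:
  52–59 → 8 bp
  60–125 then 1–51 → 66 + 51 = 117 bp
Sorted largest to smallest: 117, 8 bp.

117, 8 bp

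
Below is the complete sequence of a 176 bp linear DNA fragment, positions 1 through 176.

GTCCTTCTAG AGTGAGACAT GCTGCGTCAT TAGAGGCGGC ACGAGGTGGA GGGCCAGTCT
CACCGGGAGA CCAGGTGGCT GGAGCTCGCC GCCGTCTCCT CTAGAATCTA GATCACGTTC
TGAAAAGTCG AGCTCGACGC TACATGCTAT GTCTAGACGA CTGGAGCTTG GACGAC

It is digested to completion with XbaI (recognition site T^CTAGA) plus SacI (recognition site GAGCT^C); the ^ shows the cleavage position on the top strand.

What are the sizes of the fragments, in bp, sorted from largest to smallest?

80, 27, 24, 18, 14, 7, 6 bp

XbaI sites (TCTAGA) start at positions 6, 100, 107, 152.
XbaI cuts after the first base of each site, so after positions 6, 100, 107, 152.
SacI sites (GAGCTC) start at positions 82, 130.
SacI cuts after base 5 of each site (before the last base), so after positions 86, 134.
Combined cut positions: 6, 86, 100, 107, 134, 152.
Linear molecule, 6 cuts → 7 fragments:
  1–6 → 6 bp
  7–86 → 80 bp
  87–100 → 14 bp
  101–107 → 7 bp
  108–134 → 27 bp
  135–152 → 18 bp
  153–176 → 24 bp
Sorted largest to smallest: 80, 27, 24, 18, 14, 7, 6 bp.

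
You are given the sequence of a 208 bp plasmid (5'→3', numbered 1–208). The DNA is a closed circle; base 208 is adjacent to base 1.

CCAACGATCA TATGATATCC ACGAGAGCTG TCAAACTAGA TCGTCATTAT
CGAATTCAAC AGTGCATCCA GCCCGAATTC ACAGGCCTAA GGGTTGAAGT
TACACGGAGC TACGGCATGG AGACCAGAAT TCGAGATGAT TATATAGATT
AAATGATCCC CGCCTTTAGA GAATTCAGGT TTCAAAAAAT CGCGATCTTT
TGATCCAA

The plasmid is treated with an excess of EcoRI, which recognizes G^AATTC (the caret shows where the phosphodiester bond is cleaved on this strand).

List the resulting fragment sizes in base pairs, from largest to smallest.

EcoRI sites (GAATTC) start at positions 52, 75, 127, 171.
EcoRI cuts after the first base of each site, so after positions 52, 75, 127, 171.
Circular molecule, 4 cuts → 4 fragments:
  53–75 → 23 bp
  76–127 → 52 bp
  128–171 → 44 bp
  172–208 then 1–52 → 37 + 52 = 89 bp
Sorted largest to smallest: 89, 52, 44, 23 bp.

89, 52, 44, 23 bp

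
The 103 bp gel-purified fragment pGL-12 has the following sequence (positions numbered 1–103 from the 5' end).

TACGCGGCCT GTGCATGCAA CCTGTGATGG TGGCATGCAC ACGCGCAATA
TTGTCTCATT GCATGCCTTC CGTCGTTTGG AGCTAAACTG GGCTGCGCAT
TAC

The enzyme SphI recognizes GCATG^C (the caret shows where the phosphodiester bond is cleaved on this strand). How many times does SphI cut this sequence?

3

GCATGC occurs starting at positions 13, 33, 61.
SphI cuts at 3 sites.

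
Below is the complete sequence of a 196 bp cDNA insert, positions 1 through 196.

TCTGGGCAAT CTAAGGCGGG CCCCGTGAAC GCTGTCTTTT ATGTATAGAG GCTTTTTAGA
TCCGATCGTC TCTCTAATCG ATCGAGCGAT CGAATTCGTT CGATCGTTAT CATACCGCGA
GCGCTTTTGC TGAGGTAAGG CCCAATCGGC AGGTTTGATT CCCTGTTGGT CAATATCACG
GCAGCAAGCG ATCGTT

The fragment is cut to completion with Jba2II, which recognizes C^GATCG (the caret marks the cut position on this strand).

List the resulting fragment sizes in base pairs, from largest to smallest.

Jba2II sites (CGATCG) start at positions 63, 79, 87, 101, 189.
Jba2II cuts after the first base of each site, so after positions 63, 79, 87, 101, 189.
Linear molecule, 5 cuts → 6 fragments:
  1–63 → 63 bp
  64–79 → 16 bp
  80–87 → 8 bp
  88–101 → 14 bp
  102–189 → 88 bp
  190–196 → 7 bp
Sorted largest to smallest: 88, 63, 16, 14, 8, 7 bp.

88, 63, 16, 14, 8, 7 bp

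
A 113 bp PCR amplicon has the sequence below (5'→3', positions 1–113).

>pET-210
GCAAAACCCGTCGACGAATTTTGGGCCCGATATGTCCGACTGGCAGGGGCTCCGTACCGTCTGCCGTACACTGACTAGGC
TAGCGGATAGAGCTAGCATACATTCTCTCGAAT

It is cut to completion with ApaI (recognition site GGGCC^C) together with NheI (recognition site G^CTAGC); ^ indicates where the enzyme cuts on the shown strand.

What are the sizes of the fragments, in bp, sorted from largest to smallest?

The ApaI site (GGGCCC) starts at position 23.
ApaI cuts after base 5 of each site (before the last base), so after position 27.
NheI sites (GCTAGC) start at positions 79, 92.
NheI cuts after the first base of each site, so after positions 79, 92.
Combined cut positions: 27, 79, 92.
Linear molecule, 3 cuts → 4 fragments:
  1–27 → 27 bp
  28–79 → 52 bp
  80–92 → 13 bp
  93–113 → 21 bp
Sorted largest to smallest: 52, 27, 21, 13 bp.

52, 27, 21, 13 bp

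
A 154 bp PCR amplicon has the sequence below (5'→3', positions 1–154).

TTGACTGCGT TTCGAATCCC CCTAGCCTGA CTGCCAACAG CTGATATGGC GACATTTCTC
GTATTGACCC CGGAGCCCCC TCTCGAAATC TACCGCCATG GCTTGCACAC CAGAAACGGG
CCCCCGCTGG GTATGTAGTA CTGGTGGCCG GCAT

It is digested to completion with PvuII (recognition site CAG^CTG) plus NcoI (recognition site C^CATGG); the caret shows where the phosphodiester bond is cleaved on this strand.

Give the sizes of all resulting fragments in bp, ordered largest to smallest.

The PvuII site (CAGCTG) starts at position 38.
PvuII cuts after base 3 of each site, so after position 40.
The NcoI site (CCATGG) starts at position 96.
NcoI cuts after the first base of each site, so after position 96.
Combined cut positions: 40, 96.
Linear molecule, 2 cuts → 3 fragments:
  1–40 → 40 bp
  41–96 → 56 bp
  97–154 → 58 bp
Sorted largest to smallest: 58, 56, 40 bp.

58, 56, 40 bp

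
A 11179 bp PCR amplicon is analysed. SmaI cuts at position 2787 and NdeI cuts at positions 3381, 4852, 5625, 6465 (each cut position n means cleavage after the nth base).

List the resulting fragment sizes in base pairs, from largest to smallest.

Combined cut positions (sorted): 2787, 3381, 4852, 5625, 6465.
Linear molecule, 5 cuts → 6 fragments:
  2787 − 0 = 2787 bp
  3381 − 2787 = 594 bp
  4852 − 3381 = 1471 bp
  5625 − 4852 = 773 bp
  6465 − 5625 = 840 bp
  11179 − 6465 = 4714 bp
Sorted largest to smallest: 4714, 2787, 1471, 840, 773, 594 bp.

4714, 2787, 1471, 840, 773, 594 bp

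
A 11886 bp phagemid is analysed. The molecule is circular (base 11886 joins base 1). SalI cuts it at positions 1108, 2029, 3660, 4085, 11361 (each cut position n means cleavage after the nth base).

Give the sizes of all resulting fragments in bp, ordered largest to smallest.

Circular molecule, 5 cuts → 5 fragments:
  2029 − 1108 = 921 bp
  3660 − 2029 = 1631 bp
  4085 − 3660 = 425 bp
  11361 − 4085 = 7276 bp
  wrap: 11886 − 11361 + 1108 = 1633 bp
Sorted largest to smallest: 7276, 1633, 1631, 921, 425 bp.

7276, 1633, 1631, 921, 425 bp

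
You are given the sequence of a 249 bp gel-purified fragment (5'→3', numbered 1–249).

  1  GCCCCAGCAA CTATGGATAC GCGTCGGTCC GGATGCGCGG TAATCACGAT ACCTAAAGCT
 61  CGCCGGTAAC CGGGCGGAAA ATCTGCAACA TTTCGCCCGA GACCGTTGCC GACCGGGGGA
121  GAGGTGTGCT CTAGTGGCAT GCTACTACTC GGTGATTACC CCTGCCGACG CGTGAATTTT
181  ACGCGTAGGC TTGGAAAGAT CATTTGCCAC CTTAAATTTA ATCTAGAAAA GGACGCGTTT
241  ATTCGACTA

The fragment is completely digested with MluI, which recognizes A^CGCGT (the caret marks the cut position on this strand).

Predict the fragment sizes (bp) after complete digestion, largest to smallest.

MluI sites (ACGCGT) start at positions 19, 168, 181, 233.
MluI cuts after the first base of each site, so after positions 19, 168, 181, 233.
Linear molecule, 4 cuts → 5 fragments:
  1–19 → 19 bp
  20–168 → 149 bp
  169–181 → 13 bp
  182–233 → 52 bp
  234–249 → 16 bp
Sorted largest to smallest: 149, 52, 19, 16, 13 bp.

149, 52, 19, 16, 13 bp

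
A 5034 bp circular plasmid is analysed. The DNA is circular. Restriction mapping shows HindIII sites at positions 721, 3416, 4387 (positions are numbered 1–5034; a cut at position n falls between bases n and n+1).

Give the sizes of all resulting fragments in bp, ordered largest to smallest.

Circular molecule, 3 cuts → 3 fragments:
  3416 − 721 = 2695 bp
  4387 − 3416 = 971 bp
  wrap: 5034 − 4387 + 721 = 1368 bp
Sorted largest to smallest: 2695, 1368, 971 bp.

2695, 1368, 971 bp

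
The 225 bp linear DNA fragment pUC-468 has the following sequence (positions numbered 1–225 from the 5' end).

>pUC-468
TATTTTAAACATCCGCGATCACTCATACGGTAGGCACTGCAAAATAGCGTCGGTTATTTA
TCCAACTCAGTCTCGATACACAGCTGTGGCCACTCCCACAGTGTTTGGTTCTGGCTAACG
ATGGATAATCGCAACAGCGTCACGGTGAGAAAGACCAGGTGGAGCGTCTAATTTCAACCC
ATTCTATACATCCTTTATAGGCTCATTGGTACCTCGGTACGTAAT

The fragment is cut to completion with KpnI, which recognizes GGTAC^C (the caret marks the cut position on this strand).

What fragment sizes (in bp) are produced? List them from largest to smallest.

212, 13 bp

The KpnI site (GGTACC) starts at position 208.
KpnI cuts after base 5 of each site (before the last base), so after position 212.
Linear molecule, 1 cut → 2 fragments:
  1–212 → 212 bp
  213–225 → 13 bp
Sorted largest to smallest: 212, 13 bp.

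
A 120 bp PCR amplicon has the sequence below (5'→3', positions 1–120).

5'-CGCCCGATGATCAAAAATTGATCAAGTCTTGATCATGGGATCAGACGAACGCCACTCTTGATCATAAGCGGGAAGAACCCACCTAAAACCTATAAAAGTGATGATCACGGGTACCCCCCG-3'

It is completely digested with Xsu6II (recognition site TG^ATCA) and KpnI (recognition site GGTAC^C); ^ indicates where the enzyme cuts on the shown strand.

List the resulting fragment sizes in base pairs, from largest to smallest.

43, 29, 11, 11, 11, 9, 6 bp

Xsu6II sites (TGATCA) start at positions 8, 19, 30, 59, 102.
Xsu6II cuts after base 2 of each site, so after positions 9, 20, 31, 60, 103.
The KpnI site (GGTACC) starts at position 110.
KpnI cuts after base 5 of each site (before the last base), so after position 114.
Combined cut positions: 9, 20, 31, 60, 103, 114.
Linear molecule, 6 cuts → 7 fragments:
  1–9 → 9 bp
  10–20 → 11 bp
  21–31 → 11 bp
  32–60 → 29 bp
  61–103 → 43 bp
  104–114 → 11 bp
  115–120 → 6 bp
Sorted largest to smallest: 43, 29, 11, 11, 11, 9, 6 bp.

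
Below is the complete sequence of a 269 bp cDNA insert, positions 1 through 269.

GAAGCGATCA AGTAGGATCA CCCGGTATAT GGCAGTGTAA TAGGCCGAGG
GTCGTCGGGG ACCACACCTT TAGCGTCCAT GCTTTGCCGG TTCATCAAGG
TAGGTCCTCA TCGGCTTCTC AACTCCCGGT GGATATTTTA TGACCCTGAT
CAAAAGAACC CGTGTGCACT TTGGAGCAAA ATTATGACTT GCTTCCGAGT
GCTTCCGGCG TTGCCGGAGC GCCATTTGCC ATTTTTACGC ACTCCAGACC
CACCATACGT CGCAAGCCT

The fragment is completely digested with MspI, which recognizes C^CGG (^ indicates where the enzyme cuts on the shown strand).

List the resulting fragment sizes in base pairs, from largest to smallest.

79, 65, 55, 39, 22, 9 bp

MspI sites (CCGG) start at positions 22, 87, 126, 205, 214.
MspI cuts after the first base of each site, so after positions 22, 87, 126, 205, 214.
Linear molecule, 5 cuts → 6 fragments:
  1–22 → 22 bp
  23–87 → 65 bp
  88–126 → 39 bp
  127–205 → 79 bp
  206–214 → 9 bp
  215–269 → 55 bp
Sorted largest to smallest: 79, 65, 55, 39, 22, 9 bp.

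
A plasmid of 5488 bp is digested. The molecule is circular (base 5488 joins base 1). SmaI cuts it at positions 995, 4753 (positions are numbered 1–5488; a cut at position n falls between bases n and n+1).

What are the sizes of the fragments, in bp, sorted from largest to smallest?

Circular molecule, 2 cuts → 2 fragments:
  4753 − 995 = 3758 bp
  wrap: 5488 − 4753 + 995 = 1730 bp
Sorted largest to smallest: 3758, 1730 bp.

3758, 1730 bp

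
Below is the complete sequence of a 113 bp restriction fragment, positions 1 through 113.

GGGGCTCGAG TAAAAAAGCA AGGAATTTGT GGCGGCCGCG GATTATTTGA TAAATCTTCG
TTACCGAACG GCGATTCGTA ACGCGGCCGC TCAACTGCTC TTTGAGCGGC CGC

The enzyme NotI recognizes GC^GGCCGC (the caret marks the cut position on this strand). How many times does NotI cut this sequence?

GCGGCCGC occurs starting at positions 32, 83, 106.
NotI cuts at 3 sites.

3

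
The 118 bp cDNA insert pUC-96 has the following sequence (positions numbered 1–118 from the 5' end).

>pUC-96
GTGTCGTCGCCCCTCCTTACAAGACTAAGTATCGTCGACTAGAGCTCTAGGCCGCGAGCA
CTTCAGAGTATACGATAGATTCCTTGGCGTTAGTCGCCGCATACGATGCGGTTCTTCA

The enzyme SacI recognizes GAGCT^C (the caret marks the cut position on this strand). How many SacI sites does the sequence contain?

GAGCTC occurs starting at position 42.
SacI cuts at 1 site.

1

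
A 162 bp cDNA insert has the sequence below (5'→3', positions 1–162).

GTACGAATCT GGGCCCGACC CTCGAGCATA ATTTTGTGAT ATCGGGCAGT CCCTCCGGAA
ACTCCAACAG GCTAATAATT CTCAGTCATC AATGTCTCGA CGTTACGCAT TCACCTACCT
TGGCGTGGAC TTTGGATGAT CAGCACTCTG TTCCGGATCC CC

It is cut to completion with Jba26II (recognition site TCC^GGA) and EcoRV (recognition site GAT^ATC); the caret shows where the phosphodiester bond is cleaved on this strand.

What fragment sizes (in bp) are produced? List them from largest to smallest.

98, 40, 16, 8 bp

Jba26II sites (TCCGGA) start at positions 54, 152.
Jba26II cuts after base 3 of each site, so after positions 56, 154.
The EcoRV site (GATATC) starts at position 38.
EcoRV cuts after base 3 of each site, so after position 40.
Combined cut positions: 40, 56, 154.
Linear molecule, 3 cuts → 4 fragments:
  1–40 → 40 bp
  41–56 → 16 bp
  57–154 → 98 bp
  155–162 → 8 bp
Sorted largest to smallest: 98, 40, 16, 8 bp.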